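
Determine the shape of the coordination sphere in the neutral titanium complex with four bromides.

Each bromide is −1; balancing the 0 overall charge requires Ti(IV).
Group 4 minus oxidation state 4 gives a d⁰ configuration.
With 4 monodentate ligands the coordination number is 4.
A d⁰ ion has no crystal-field stabilisation preference between square planar and tetrahedral, so four ligands adopt the sterically favoured tetrahedral geometry.

tetrahedral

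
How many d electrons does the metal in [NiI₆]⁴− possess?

Ligand charges: each iodide is −1. With an overall charge of −4 the nickel centre must be in the +2 oxidation state.
Group 10 minus oxidation state 2 gives a d⁸ configuration.

d⁸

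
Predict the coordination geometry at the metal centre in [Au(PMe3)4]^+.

tetrahedral

Summing ligand charges against the +1 overall charge gives an oxidation state of +1 for gold.
Group 11 minus oxidation state 1 gives a d¹⁰ configuration.
Coordination number: 4.
A d¹⁰ ion has no crystal-field stabilisation preference between square planar and tetrahedral, so four ligands adopt the sterically favoured tetrahedral geometry.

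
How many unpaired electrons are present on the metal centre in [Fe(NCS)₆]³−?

Summing ligand charges against the −3 overall charge gives an oxidation state of +3 for iron.
Fe sits in group 8, so the d-electron count is 8 − 3 = 5.
The spin state decides the count: Isothiocyanate is a weak-field ligand for a first-row metal, so the complex is high-spin.
An octahedral high-spin d⁵ ion is t₂g³e_g², giving 5 unpaired electrons.

5 unpaired electrons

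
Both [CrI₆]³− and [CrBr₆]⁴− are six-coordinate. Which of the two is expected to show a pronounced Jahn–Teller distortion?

[CrI₆]³−: Summing ligand charges against the −3 overall charge gives an oxidation state of +3 for chromium. Chromium is a group-6 element; Cr(III) is therefore d³. The d³ configuration leaves the e_g set evenly filled (or empty) — no strong Jahn–Teller driving force.
[CrBr₆]⁴−: Ligand charges: each bromide is −1. With an overall charge of −4 the chromium centre must be in the +2 oxidation state. Group 6 minus oxidation state 2 gives a d⁴ configuration. Bromide is a weak-field ligand for a first-row metal, so the complex is high-spin. The t₂g³e_g¹ (high-spin) configuration has an unevenly filled e_g set; the Jahn–Teller theorem predicts a tetragonal distortion (typically axial elongation) to lift the degeneracy.

[CrBr₆]⁴−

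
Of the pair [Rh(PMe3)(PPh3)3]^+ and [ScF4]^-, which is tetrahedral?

[ScF4]^-

For [Rh(PMe3)(PPh3)3]^+: Summing ligand charges against the +1 overall charge gives an oxidation state of +1 for rhodium. Rhodium is a group-9 element; Rh(I) is therefore d⁸. A 4d d⁸ ion has a large crystal-field splitting; square planar leaves the high-energy d_{x²−y²} orbital empty and maximises CFSE. → square planar.
For [ScF4]^-: Summing ligand charges against the −1 overall charge gives an oxidation state of +3 for scandium. Scandium is a group-3 element; Sc(III) is therefore d⁰. A d⁰ ion has no crystal-field stabilisation preference between square planar and tetrahedral, so four ligands adopt the sterically favoured tetrahedral geometry. → tetrahedral.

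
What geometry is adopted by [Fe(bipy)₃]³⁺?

Ligand charges: 2,2′-bipyridine is neutral. With an overall charge of +3 the iron centre must be in the +3 oxidation state.
Iron is a group-8 element; Fe(III) is therefore d⁵.
Counting donor atoms: 3×2,2′-bipyridine (bidentate) → 6 donors. Coordination number = 6.
Six donors around a single metal centre give an octahedral coordination sphere.

octahedral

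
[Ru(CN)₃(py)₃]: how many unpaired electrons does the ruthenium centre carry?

Ligand charges: each cyanide is −1; pyridine is neutral. With an overall charge of 0 the ruthenium centre must be in the +3 oxidation state.
Ru sits in group 8, so the d-electron count is 8 − 3 = 5.
The spin state decides the count: a 4d ion has a large Δₒ and is invariably low-spin.
An octahedral low-spin d⁵ ion is t₂g⁵e_g⁰, giving 1 unpaired electron.

1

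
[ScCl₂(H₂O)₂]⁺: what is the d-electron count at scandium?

Summing ligand charges against the +1 overall charge gives an oxidation state of +3 for scandium.
Group 3 minus oxidation state 3 gives a d⁰ configuration.

d0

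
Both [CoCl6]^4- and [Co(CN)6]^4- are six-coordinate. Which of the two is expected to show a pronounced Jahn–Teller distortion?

[Co(CN)6]^4-

[CoCl6]^4-: Each chloride is −1; balancing the −4 overall charge requires Co(II). Cobalt is a group-9 element; Co(II) is therefore d⁷. Chloride is a weak-field ligand for a first-row metal, so the complex is high-spin. The d⁷ configuration leaves the e_g set evenly filled (or empty) — no strong Jahn–Teller driving force.
[Co(CN)6]^4-: Each cyanide is −1; balancing the −4 overall charge requires Co(II). Co sits in group 9, so the d-electron count is 9 − 2 = 7. Cyanide is a strong-field ligand (high in the spectrochemical series) for a first-row metal, so the complex is low-spin. The t₂g⁶e_g¹ (low-spin) configuration has an unevenly filled e_g set; the Jahn–Teller theorem predicts a tetragonal distortion (typically axial elongation) to lift the degeneracy.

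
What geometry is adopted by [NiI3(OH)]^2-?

Each iodide is −1; each hydroxide is −1; balancing the −2 overall charge requires Ni(II).
Ni sits in group 10, so the d-electron count is 10 − 2 = 8.
Coordination number: 4.
Hydroxide and iodide are weak-field ligands.
With weak-field ligands the CFSE gain from square planar is small, so a 3d d⁸ ion takes the sterically preferred tetrahedral geometry.

tetrahedral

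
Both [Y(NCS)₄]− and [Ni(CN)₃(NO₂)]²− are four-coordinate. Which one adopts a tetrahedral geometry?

For [Y(NCS)₄]−: Summing ligand charges against the −1 overall charge gives an oxidation state of +3 for yttrium. Yttrium is a group-3 element; Y(III) is therefore d⁰. A d⁰ ion has no crystal-field stabilisation preference between square planar and tetrahedral, so four ligands adopt the sterically favoured tetrahedral geometry. → tetrahedral.
For [Ni(CN)₃(NO₂)]²−: Each cyanide is −1; each nitro (N-bound nitrite) is −1; balancing the −2 overall charge requires Ni(II). Ni sits in group 10, so the d-electron count is 10 − 2 = 8. Cyanide and nitro (N-bound nitrite) are strong-field ligands (high in the spectrochemical series). A 3d d⁸ ion with strong-field ligands gains enough CFSE to favour square planar over tetrahedral. → square planar.

[Y(NCS)₄]−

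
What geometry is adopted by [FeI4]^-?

Ligand charges: each iodide is −1. With an overall charge of −1 the iron centre must be in the +3 oxidation state.
Iron is a group-8 element; Fe(III) is therefore d⁵.
Coordination number: 4.
Iodide is a weak-field ligand.
A high-spin d⁵ ion has zero CFSE in either geometry, so four ligands adopt the sterically favoured tetrahedral geometry.

tetrahedral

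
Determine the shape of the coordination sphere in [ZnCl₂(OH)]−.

trigonal planar

Ligand charges: each chloride is −1; each hydroxide is −1. With an overall charge of −1 the zinc centre must be in the +2 oxidation state.
Zn sits in group 12, so the d-electron count is 12 − 2 = 10.
Coordination number: 3.
Three ligands around a d¹⁰ centre minimise repulsion in a trigonal-planar arrangement.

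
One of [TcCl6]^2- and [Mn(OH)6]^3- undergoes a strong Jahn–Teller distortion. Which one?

[Mn(OH)6]^3-

[TcCl6]^2-: Ligand charges: each chloride is −1. With an overall charge of −2 the technetium centre must be in the +4 oxidation state. Technetium is a group-7 element; Tc(IV) is therefore d³. The d³ configuration leaves the e_g set evenly filled (or empty) — no strong Jahn–Teller driving force.
[Mn(OH)6]^3-: Each hydroxide is −1; balancing the −3 overall charge requires Mn(III). Group 7 minus oxidation state 3 gives a d⁴ configuration. Hydroxide is a weak-field ligand for a first-row metal, so the complex is high-spin. The t₂g³e_g¹ (high-spin) configuration has an unevenly filled e_g set; the Jahn–Teller theorem predicts a tetragonal distortion (typically axial elongation) to lift the degeneracy.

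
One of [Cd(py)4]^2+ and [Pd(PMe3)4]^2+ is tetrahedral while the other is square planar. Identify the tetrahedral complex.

For [Cd(py)4]^2+: Ligand charges: pyridine is neutral. With an overall charge of +2 the cadmium centre must be in the +2 oxidation state. Cadmium is a group-12 element; Cd(II) is therefore d¹⁰. A d¹⁰ ion has no crystal-field stabilisation preference between square planar and tetrahedral, so four ligands adopt the sterically favoured tetrahedral geometry. → tetrahedral.
For [Pd(PMe3)4]^2+: Summing ligand charges against the +2 overall charge gives an oxidation state of +2 for palladium. Pd sits in group 10, so the d-electron count is 10 − 2 = 8. A 4d d⁸ ion has a large crystal-field splitting; square planar leaves the high-energy d_{x²−y²} orbital empty and maximises CFSE. → square planar.

[Cd(py)4]^2+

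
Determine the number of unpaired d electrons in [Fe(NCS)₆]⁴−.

Each isothiocyanate is −1; balancing the −4 overall charge requires Fe(II).
Fe sits in group 8, so the d-electron count is 8 − 2 = 6.
The spin state decides the count: Isothiocyanate is a weak-field ligand for a first-row metal, so the complex is high-spin.
An octahedral high-spin d⁶ ion is t₂g⁴e_g², giving 4 unpaired electrons.

4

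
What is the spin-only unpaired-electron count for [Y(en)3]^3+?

Ligand charges: ethylenediamine is neutral. With an overall charge of +3 the yttrium centre must be in the +3 oxidation state.
Yttrium is a group-3 element; Y(III) is therefore d⁰.
Counting donor atoms: 3×ethylenediamine (bidentate) → 6 donors. Coordination number = 6.
In an octahedral field the d⁰ configuration is t₂g⁰e_g⁰, giving 0 unpaired electrons.

0 unpaired electrons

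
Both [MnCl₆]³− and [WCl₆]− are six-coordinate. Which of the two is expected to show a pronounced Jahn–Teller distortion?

[MnCl₆]³−: Ligand charges: each chloride is −1. With an overall charge of −3 the manganese centre must be in the +3 oxidation state. Mn sits in group 7, so the d-electron count is 7 − 3 = 4. Chloride is a weak-field ligand for a first-row metal, so the complex is high-spin. The t₂g³e_g¹ (high-spin) configuration has an unevenly filled e_g set; the Jahn–Teller theorem predicts a tetragonal distortion (typically axial elongation) to lift the degeneracy.
[WCl₆]−: Summing ligand charges against the −1 overall charge gives an oxidation state of +5 for tungsten. W sits in group 6, so the d-electron count is 6 − 5 = 1. The d¹ configuration leaves the e_g set evenly filled (or empty) — no strong Jahn–Teller driving force.

[MnCl₆]³−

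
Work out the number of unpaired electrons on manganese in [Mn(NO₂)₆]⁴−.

Each nitro (N-bound nitrite) is −1; balancing the −4 overall charge requires Mn(II).
Manganese is a group-7 element; Mn(II) is therefore d⁵.
The spin state decides the count: Nitro (N-bound nitrite) is a strong-field ligand (high in the spectrochemical series) for a first-row metal, so the complex is low-spin.
An octahedral low-spin d⁵ ion is t₂g⁵e_g⁰, giving 1 unpaired electron.

1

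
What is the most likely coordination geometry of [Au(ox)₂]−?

Each oxalate is −2; balancing the −1 overall charge requires Au(III).
Group 11 minus oxidation state 3 gives a d⁸ configuration.
Counting donor atoms: 2×oxalate (bidentate) → 4 donors. Coordination number = 4.
A 5d d⁸ ion has a large crystal-field splitting; square planar leaves the high-energy d_{x²−y²} orbital empty and maximises CFSE.

square planar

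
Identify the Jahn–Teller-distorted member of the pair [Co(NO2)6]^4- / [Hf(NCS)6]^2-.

[Co(NO2)6]^4-: Each nitro (N-bound nitrite) is −1; balancing the −4 overall charge requires Co(II). Cobalt is a group-9 element; Co(II) is therefore d⁷. Nitro (N-bound nitrite) is a strong-field ligand (high in the spectrochemical series) for a first-row metal, so the complex is low-spin. The t₂g⁶e_g¹ (low-spin) configuration has an unevenly filled e_g set; the Jahn–Teller theorem predicts a tetragonal distortion (typically axial elongation) to lift the degeneracy.
[Hf(NCS)6]^2-: Summing ligand charges against the −2 overall charge gives an oxidation state of +4 for hafnium. Group 4 minus oxidation state 4 gives a d⁰ configuration. The d⁰ configuration leaves the e_g set evenly filled (or empty) — no strong Jahn–Teller driving force.

[Co(NO2)6]^4-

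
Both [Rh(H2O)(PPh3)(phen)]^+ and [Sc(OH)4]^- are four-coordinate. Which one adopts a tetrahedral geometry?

For [Rh(H2O)(PPh3)(phen)]^+: Water is neutral; triphenylphosphine is neutral; 1,10-phenanthroline is neutral; balancing the +1 overall charge requires Rh(I). Rhodium is a group-9 element; Rh(I) is therefore d⁸. A 4d d⁸ ion has a large crystal-field splitting; square planar leaves the high-energy d_{x²−y²} orbital empty and maximises CFSE. → square planar.
For [Sc(OH)4]^-: Ligand charges: each hydroxide is −1. With an overall charge of −1 the scandium centre must be in the +3 oxidation state. Sc sits in group 3, so the d-electron count is 3 − 3 = 0. A d⁰ ion has no crystal-field stabilisation preference between square planar and tetrahedral, so four ligands adopt the sterically favoured tetrahedral geometry. → tetrahedral.

[Sc(OH)4]^-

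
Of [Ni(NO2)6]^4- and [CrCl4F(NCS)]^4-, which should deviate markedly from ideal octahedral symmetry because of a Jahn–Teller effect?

[Ni(NO2)6]^4-: Summing ligand charges against the −4 overall charge gives an oxidation state of +2 for nickel. Ni sits in group 10, so the d-electron count is 10 − 2 = 8. The d⁸ configuration leaves the e_g set evenly filled (or empty) — no strong Jahn–Teller driving force.
[CrCl4F(NCS)]^4-: Each chloride is −1; each fluoride is −1; each isothiocyanate is −1; balancing the −4 overall charge requires Cr(II). Cr sits in group 6, so the d-electron count is 6 − 2 = 4. Chloride, fluoride, and isothiocyanate are weak-field ligands for a first-row metal, so the complex is high-spin. The t₂g³e_g¹ (high-spin) configuration has an unevenly filled e_g set; the Jahn–Teller theorem predicts a tetragonal distortion (typically axial elongation) to lift the degeneracy.

[CrCl4F(NCS)]^4-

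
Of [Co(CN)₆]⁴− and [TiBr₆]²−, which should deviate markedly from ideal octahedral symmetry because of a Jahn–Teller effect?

[Co(CN)₆]⁴−: Each cyanide is −1; balancing the −4 overall charge requires Co(II). Cobalt is a group-9 element; Co(II) is therefore d⁷. Cyanide is a strong-field ligand (high in the spectrochemical series) for a first-row metal, so the complex is low-spin. The t₂g⁶e_g¹ (low-spin) configuration has an unevenly filled e_g set; the Jahn–Teller theorem predicts a tetragonal distortion (typically axial elongation) to lift the degeneracy.
[TiBr₆]²−: Summing ligand charges against the −2 overall charge gives an oxidation state of +4 for titanium. Ti sits in group 4, so the d-electron count is 4 − 4 = 0. The d⁰ configuration leaves the e_g set evenly filled (or empty) — no strong Jahn–Teller driving force.

[Co(CN)₆]⁴−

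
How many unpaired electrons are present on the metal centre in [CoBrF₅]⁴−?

Summing ligand charges against the −4 overall charge gives an oxidation state of +2 for cobalt.
Group 9 minus oxidation state 2 gives a d⁷ configuration.
The spin state decides the count: Bromide and fluoride are weak-field ligands for a first-row metal, so the complex is high-spin.
An octahedral high-spin d⁷ ion is t₂g⁵e_g², giving 3 unpaired electrons.

3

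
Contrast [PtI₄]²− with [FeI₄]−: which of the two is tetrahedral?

[FeI₄]−

For [PtI₄]²−: Summing ligand charges against the −2 overall charge gives an oxidation state of +2 for platinum. Platinum is a group-10 element; Pt(II) is therefore d⁸. A 5d d⁸ ion has a large crystal-field splitting; square planar leaves the high-energy d_{x²−y²} orbital empty and maximises CFSE. → square planar.
For [FeI₄]−: Summing ligand charges against the −1 overall charge gives an oxidation state of +3 for iron. Iron is a group-8 element; Fe(III) is therefore d⁵. A high-spin d⁵ ion has zero CFSE in either geometry, so four ligands adopt the sterically favoured tetrahedral geometry. → tetrahedral.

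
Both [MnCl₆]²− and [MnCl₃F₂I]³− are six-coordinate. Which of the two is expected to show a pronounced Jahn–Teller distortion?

[MnCl₆]²−: Each chloride is −1; balancing the −2 overall charge requires Mn(IV). Group 7 minus oxidation state 4 gives a d³ configuration. The d³ configuration leaves the e_g set evenly filled (or empty) — no strong Jahn–Teller driving force.
[MnCl₃F₂I]³−: Ligand charges: each chloride is −1; each fluoride is −1; each iodide is −1. With an overall charge of −3 the manganese centre must be in the +3 oxidation state. Manganese is a group-7 element; Mn(III) is therefore d⁴. Chloride, fluoride, and iodide are weak-field ligands for a first-row metal, so the complex is high-spin. The t₂g³e_g¹ (high-spin) configuration has an unevenly filled e_g set; the Jahn–Teller theorem predicts a tetragonal distortion (typically axial elongation) to lift the degeneracy.

[MnCl₃F₂I]³−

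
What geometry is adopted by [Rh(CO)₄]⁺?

square planar

Carbonyl is neutral; balancing the +1 overall charge requires Rh(I).
Rhodium is a group-9 element; Rh(I) is therefore d⁸.
Coordination number: 4.
A 4d d⁸ ion has a large crystal-field splitting; square planar leaves the high-energy d_{x²−y²} orbital empty and maximises CFSE.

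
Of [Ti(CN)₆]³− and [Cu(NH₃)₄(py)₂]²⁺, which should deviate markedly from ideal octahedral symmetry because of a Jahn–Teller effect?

[Cu(NH₃)₄(py)₂]²⁺

[Ti(CN)₆]³−: Summing ligand charges against the −3 overall charge gives an oxidation state of +3 for titanium. Titanium is a group-4 element; Ti(III) is therefore d¹. The d¹ configuration leaves the e_g set evenly filled (or empty) — no strong Jahn–Teller driving force.
[Cu(NH₃)₄(py)₂]²⁺: Ammonia is neutral; pyridine is neutral; balancing the +2 overall charge requires Cu(II). Cu sits in group 11, so the d-electron count is 11 − 2 = 9. The t₂g⁶e_g³ configuration has an unevenly filled e_g set; the Jahn–Teller theorem predicts a tetragonal distortion (typically axial elongation) to lift the degeneracy.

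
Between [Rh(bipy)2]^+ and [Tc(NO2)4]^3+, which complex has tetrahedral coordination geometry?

[Tc(NO2)4]^3+

For [Rh(bipy)2]^+: Ligand charges: 2,2′-bipyridine is neutral. With an overall charge of +1 the rhodium centre must be in the +1 oxidation state. Rh sits in group 9, so the d-electron count is 9 − 1 = 8. A 4d d⁸ ion has a large crystal-field splitting; square planar leaves the high-energy d_{x²−y²} orbital empty and maximises CFSE. → square planar.
For [Tc(NO2)4]^3+: Ligand charges: each nitro (N-bound nitrite) is −1. With an overall charge of +3 the technetium centre must be in the +7 oxidation state. Tc sits in group 7, so the d-electron count is 7 − 7 = 0. A d⁰ ion has no crystal-field stabilisation preference between square planar and tetrahedral, so four ligands adopt the sterically favoured tetrahedral geometry. → tetrahedral.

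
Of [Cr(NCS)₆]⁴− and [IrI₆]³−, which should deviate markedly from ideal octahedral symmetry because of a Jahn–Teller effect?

[Cr(NCS)₆]⁴−

[Cr(NCS)₆]⁴−: Ligand charges: each isothiocyanate is −1. With an overall charge of −4 the chromium centre must be in the +2 oxidation state. Chromium is a group-6 element; Cr(II) is therefore d⁴. Isothiocyanate is a weak-field ligand for a first-row metal, so the complex is high-spin. The t₂g³e_g¹ (high-spin) configuration has an unevenly filled e_g set; the Jahn–Teller theorem predicts a tetragonal distortion (typically axial elongation) to lift the degeneracy.
[IrI₆]³−: Ligand charges: each iodide is −1. With an overall charge of −3 the iridium centre must be in the +3 oxidation state. Group 9 minus oxidation state 3 gives a d⁶ configuration. A 5d ion has a large Δₒ and is invariably low-spin. The d⁶ configuration leaves the e_g set evenly filled (or empty) — no strong Jahn–Teller driving force.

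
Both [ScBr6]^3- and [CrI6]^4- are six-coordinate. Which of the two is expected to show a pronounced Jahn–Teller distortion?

[CrI6]^4-

[ScBr6]^3-: Each bromide is −1; balancing the −3 overall charge requires Sc(III). Scandium is a group-3 element; Sc(III) is therefore d⁰. The d⁰ configuration leaves the e_g set evenly filled (or empty) — no strong Jahn–Teller driving force.
[CrI6]^4-: Ligand charges: each iodide is −1. With an overall charge of −4 the chromium centre must be in the +2 oxidation state. Chromium is a group-6 element; Cr(II) is therefore d⁴. Iodide is a weak-field ligand for a first-row metal, so the complex is high-spin. The t₂g³e_g¹ (high-spin) configuration has an unevenly filled e_g set; the Jahn–Teller theorem predicts a tetragonal distortion (typically axial elongation) to lift the degeneracy.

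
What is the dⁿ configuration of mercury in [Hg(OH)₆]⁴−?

d10

Ligand charges: each hydroxide is −1. With an overall charge of −4 the mercury centre must be in the +2 oxidation state.
Mercury is a group-12 element; Hg(II) is therefore d¹⁰.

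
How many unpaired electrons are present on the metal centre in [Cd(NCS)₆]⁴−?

0 unpaired electrons

Ligand charges: each isothiocyanate is −1. With an overall charge of −4 the cadmium centre must be in the +2 oxidation state.
Cadmium is a group-12 element; Cd(II) is therefore d¹⁰.
In an octahedral field the d¹⁰ configuration is t₂g⁶e_g⁴, giving 0 unpaired electrons.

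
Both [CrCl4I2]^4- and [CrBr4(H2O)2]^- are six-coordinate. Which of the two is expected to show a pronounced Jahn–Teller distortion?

[CrCl4I2]^4-

[CrCl4I2]^4-: Each chloride is −1; each iodide is −1; balancing the −4 overall charge requires Cr(II). Chromium is a group-6 element; Cr(II) is therefore d⁴. Chloride and iodide are weak-field ligands for a first-row metal, so the complex is high-spin. The t₂g³e_g¹ (high-spin) configuration has an unevenly filled e_g set; the Jahn–Teller theorem predicts a tetragonal distortion (typically axial elongation) to lift the degeneracy.
[CrBr4(H2O)2]^-: Ligand charges: each bromide is −1; water is neutral. With an overall charge of −1 the chromium centre must be in the +3 oxidation state. Cr sits in group 6, so the d-electron count is 6 − 3 = 3. The d³ configuration leaves the e_g set evenly filled (or empty) — no strong Jahn–Teller driving force.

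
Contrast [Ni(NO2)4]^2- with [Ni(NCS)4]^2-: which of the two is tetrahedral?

[Ni(NCS)4]^2-

For [Ni(NO2)4]^2-: Each nitro (N-bound nitrite) is −1; balancing the −2 overall charge requires Ni(II). Group 10 minus oxidation state 2 gives a d⁸ configuration. Nitro (N-bound nitrite) is a strong-field ligand (high in the spectrochemical series). A 3d d⁸ ion with strong-field ligands gains enough CFSE to favour square planar over tetrahedral. → square planar.
For [Ni(NCS)4]^2-: Summing ligand charges against the −2 overall charge gives an oxidation state of +2 for nickel. Group 10 minus oxidation state 2 gives a d⁸ configuration. Isothiocyanate is a weak-field ligand. With weak-field ligands the CFSE gain from square planar is small, so a 3d d⁸ ion takes the sterically preferred tetrahedral geometry. → tetrahedral.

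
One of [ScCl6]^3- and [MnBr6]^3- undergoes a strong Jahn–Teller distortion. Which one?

[MnBr6]^3-

[ScCl6]^3-: Ligand charges: each chloride is −1. With an overall charge of −3 the scandium centre must be in the +3 oxidation state. Sc sits in group 3, so the d-electron count is 3 − 3 = 0. The d⁰ configuration leaves the e_g set evenly filled (or empty) — no strong Jahn–Teller driving force.
[MnBr6]^3-: Summing ligand charges against the −3 overall charge gives an oxidation state of +3 for manganese. Mn sits in group 7, so the d-electron count is 7 − 3 = 4. Bromide is a weak-field ligand for a first-row metal, so the complex is high-spin. The t₂g³e_g¹ (high-spin) configuration has an unevenly filled e_g set; the Jahn–Teller theorem predicts a tetragonal distortion (typically axial elongation) to lift the degeneracy.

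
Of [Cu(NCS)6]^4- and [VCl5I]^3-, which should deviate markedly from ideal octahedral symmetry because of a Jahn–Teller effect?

[Cu(NCS)6]^4-: Ligand charges: each isothiocyanate is −1. With an overall charge of −4 the copper centre must be in the +2 oxidation state. Cu sits in group 11, so the d-electron count is 11 − 2 = 9. The t₂g⁶e_g³ configuration has an unevenly filled e_g set; the Jahn–Teller theorem predicts a tetragonal distortion (typically axial elongation) to lift the degeneracy.
[VCl5I]^3-: Each chloride is −1; each iodide is −1; balancing the −3 overall charge requires V(III). V sits in group 5, so the d-electron count is 5 − 3 = 2. The d² configuration leaves the e_g set evenly filled (or empty) — no strong Jahn–Teller driving force.

[Cu(NCS)6]^4-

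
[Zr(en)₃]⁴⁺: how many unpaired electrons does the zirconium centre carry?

Summing ligand charges against the +4 overall charge gives an oxidation state of +4 for zirconium.
Group 4 minus oxidation state 4 gives a d⁰ configuration.
Counting donor atoms: 3×ethylenediamine (bidentate) → 6 donors. Coordination number = 6.
In an octahedral field the d⁰ configuration is t₂g⁰e_g⁰, giving 0 unpaired electrons.

0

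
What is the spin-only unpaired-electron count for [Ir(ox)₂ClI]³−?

Summing ligand charges against the −3 overall charge gives an oxidation state of +3 for iridium.
Ir sits in group 9, so the d-electron count is 9 − 3 = 6.
Counting donor atoms: 2×oxalate (bidentate) → 4 donors; 1×chloride (monodentate) → 1 donor; 1×iodide (monodentate) → 1 donor. Coordination number = 6.
The spin state decides the count: a 5d ion has a large Δₒ and is invariably low-spin.
An octahedral low-spin d⁶ ion is t₂g⁶e_g⁰, giving 0 unpaired electrons.

0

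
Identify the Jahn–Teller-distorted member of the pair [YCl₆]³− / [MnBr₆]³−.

[YCl₆]³−: Each chloride is −1; balancing the −3 overall charge requires Y(III). Y sits in group 3, so the d-electron count is 3 − 3 = 0. The d⁰ configuration leaves the e_g set evenly filled (or empty) — no strong Jahn–Teller driving force.
[MnBr₆]³−: Ligand charges: each bromide is −1. With an overall charge of −3 the manganese centre must be in the +3 oxidation state. Mn sits in group 7, so the d-electron count is 7 − 3 = 4. Bromide is a weak-field ligand for a first-row metal, so the complex is high-spin. The t₂g³e_g¹ (high-spin) configuration has an unevenly filled e_g set; the Jahn–Teller theorem predicts a tetragonal distortion (typically axial elongation) to lift the degeneracy.

[MnBr₆]³−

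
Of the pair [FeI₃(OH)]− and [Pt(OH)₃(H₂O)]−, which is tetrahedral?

For [FeI₃(OH)]−: Each iodide is −1; each hydroxide is −1; balancing the −1 overall charge requires Fe(III). Fe sits in group 8, so the d-electron count is 8 − 3 = 5. A high-spin d⁵ ion has zero CFSE in either geometry, so four ligands adopt the sterically favoured tetrahedral geometry. → tetrahedral.
For [Pt(OH)₃(H₂O)]−: Ligand charges: each hydroxide is −1; water is neutral. With an overall charge of −1 the platinum centre must be in the +2 oxidation state. Platinum is a group-10 element; Pt(II) is therefore d⁸. A 5d d⁸ ion has a large crystal-field splitting; square planar leaves the high-energy d_{x²−y²} orbital empty and maximises CFSE. → square planar.

[FeI₃(OH)]−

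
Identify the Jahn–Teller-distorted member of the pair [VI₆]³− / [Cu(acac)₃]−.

[VI₆]³−: Ligand charges: each iodide is −1. With an overall charge of −3 the vanadium centre must be in the +3 oxidation state. Group 5 minus oxidation state 3 gives a d² configuration. The d² configuration leaves the e_g set evenly filled (or empty) — no strong Jahn–Teller driving force.
[Cu(acac)₃]−: Each acetylacetonate is −1; balancing the −1 overall charge requires Cu(II). Cu sits in group 11, so the d-electron count is 11 − 2 = 9. The t₂g⁶e_g³ configuration has an unevenly filled e_g set; the Jahn–Teller theorem predicts a tetragonal distortion (typically axial elongation) to lift the degeneracy.

[Cu(acac)₃]−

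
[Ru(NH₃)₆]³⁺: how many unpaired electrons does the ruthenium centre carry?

1

Summing ligand charges against the +3 overall charge gives an oxidation state of +3 for ruthenium.
Ruthenium is a group-8 element; Ru(III) is therefore d⁵.
The spin state decides the count: a 4d ion has a large Δₒ and is invariably low-spin.
An octahedral low-spin d⁵ ion is t₂g⁵e_g⁰, giving 1 unpaired electron.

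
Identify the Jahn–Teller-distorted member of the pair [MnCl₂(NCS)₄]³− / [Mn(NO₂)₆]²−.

[MnCl₂(NCS)₄]³−

[MnCl₂(NCS)₄]³−: Ligand charges: each chloride is −1; each isothiocyanate is −1. With an overall charge of −3 the manganese centre must be in the +3 oxidation state. Manganese is a group-7 element; Mn(III) is therefore d⁴. Chloride and isothiocyanate are weak-field ligands for a first-row metal, so the complex is high-spin. The t₂g³e_g¹ (high-spin) configuration has an unevenly filled e_g set; the Jahn–Teller theorem predicts a tetragonal distortion (typically axial elongation) to lift the degeneracy.
[Mn(NO₂)₆]²−: Summing ligand charges against the −2 overall charge gives an oxidation state of +4 for manganese. Manganese is a group-7 element; Mn(IV) is therefore d³. The d³ configuration leaves the e_g set evenly filled (or empty) — no strong Jahn–Teller driving force.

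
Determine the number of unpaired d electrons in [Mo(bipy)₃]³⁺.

2,2′-bipyridine is neutral; balancing the +3 overall charge requires Mo(III).
Molybdenum is a group-6 element; Mo(III) is therefore d³.
Counting donor atoms: 3×2,2′-bipyridine (bidentate) → 6 donors. Coordination number = 6.
In an octahedral field the d³ configuration is t₂g³e_g⁰ (only one arrangement possible), giving 3 unpaired electrons.

3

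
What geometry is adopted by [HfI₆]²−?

Ligand charges: each iodide is −1. With an overall charge of −2 the hafnium centre must be in the +4 oxidation state.
Hf sits in group 4, so the d-electron count is 4 − 4 = 0.
With 6 monodentate ligands the coordination number is 6.
Six donors around a single metal centre give an octahedral coordination sphere.

octahedral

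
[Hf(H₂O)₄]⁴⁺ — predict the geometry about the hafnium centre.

tetrahedral

Ligand charges: water is neutral. With an overall charge of +4 the hafnium centre must be in the +4 oxidation state.
Hf sits in group 4, so the d-electron count is 4 − 4 = 0.
With 4 monodentate ligands the coordination number is 4.
A d⁰ ion has no crystal-field stabilisation preference between square planar and tetrahedral, so four ligands adopt the sterically favoured tetrahedral geometry.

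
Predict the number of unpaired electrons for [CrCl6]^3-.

Ligand charges: each chloride is −1. With an overall charge of −3 the chromium centre must be in the +3 oxidation state.
Cr sits in group 6, so the d-electron count is 6 − 3 = 3.
In an octahedral field the d³ configuration is t₂g³e_g⁰ (only one arrangement possible), giving 3 unpaired electrons.

3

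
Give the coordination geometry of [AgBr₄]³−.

tetrahedral

Each bromide is −1; balancing the −3 overall charge requires Ag(I).
Silver is a group-11 element; Ag(I) is therefore d¹⁰.
With 4 monodentate ligands the coordination number is 4.
A d¹⁰ ion has no crystal-field stabilisation preference between square planar and tetrahedral, so four ligands adopt the sterically favoured tetrahedral geometry.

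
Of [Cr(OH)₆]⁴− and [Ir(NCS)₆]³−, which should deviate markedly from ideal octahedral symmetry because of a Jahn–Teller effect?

[Cr(OH)₆]⁴−: Ligand charges: each hydroxide is −1. With an overall charge of −4 the chromium centre must be in the +2 oxidation state. Cr sits in group 6, so the d-electron count is 6 − 2 = 4. Hydroxide is a weak-field ligand for a first-row metal, so the complex is high-spin. The t₂g³e_g¹ (high-spin) configuration has an unevenly filled e_g set; the Jahn–Teller theorem predicts a tetragonal distortion (typically axial elongation) to lift the degeneracy.
[Ir(NCS)₆]³−: Each isothiocyanate is −1; balancing the −3 overall charge requires Ir(III). Iridium is a group-9 element; Ir(III) is therefore d⁶. A 5d ion has a large Δₒ and is invariably low-spin. The d⁶ configuration leaves the e_g set evenly filled (or empty) — no strong Jahn–Teller driving force.

[Cr(OH)₆]⁴−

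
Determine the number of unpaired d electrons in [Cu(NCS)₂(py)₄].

1

Ligand charges: each isothiocyanate is −1; pyridine is neutral. With an overall charge of 0 the copper centre must be in the +2 oxidation state.
Group 11 minus oxidation state 2 gives a d⁹ configuration.
In an octahedral field the d⁹ configuration is t₂g⁶e_g³ (only one arrangement possible), giving 1 unpaired electron.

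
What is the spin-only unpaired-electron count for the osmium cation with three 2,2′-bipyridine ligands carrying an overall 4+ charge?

2 unpaired electrons

Summing ligand charges against the +4 overall charge gives an oxidation state of +4 for osmium.
Osmium is a group-8 element; Os(IV) is therefore d⁴.
Counting donor atoms: 3×2,2′-bipyridine (bidentate) → 6 donors. Coordination number = 6.
The spin state decides the count: a 5d ion has a large Δₒ and is invariably low-spin.
An octahedral low-spin d⁴ ion is t₂g⁴e_g⁰, giving 2 unpaired electrons.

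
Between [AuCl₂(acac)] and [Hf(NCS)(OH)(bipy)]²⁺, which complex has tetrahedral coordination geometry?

[Hf(NCS)(OH)(bipy)]²⁺

For [AuCl₂(acac)]: Ligand charges: each chloride is −1; each acetylacetonate is −1. With an overall charge of 0 the gold centre must be in the +3 oxidation state. Au sits in group 11, so the d-electron count is 11 − 3 = 8. A 5d d⁸ ion has a large crystal-field splitting; square planar leaves the high-energy d_{x²−y²} orbital empty and maximises CFSE. → square planar.
For [Hf(NCS)(OH)(bipy)]²⁺: Summing ligand charges against the +2 overall charge gives an oxidation state of +4 for hafnium. Hf sits in group 4, so the d-electron count is 4 − 4 = 0. A d⁰ ion has no crystal-field stabilisation preference between square planar and tetrahedral, so four ligands adopt the sterically favoured tetrahedral geometry. → tetrahedral.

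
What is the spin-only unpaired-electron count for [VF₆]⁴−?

Summing ligand charges against the −4 overall charge gives an oxidation state of +2 for vanadium.
Group 5 minus oxidation state 2 gives a d³ configuration.
In an octahedral field the d³ configuration is t₂g³e_g⁰ (only one arrangement possible), giving 3 unpaired electrons.

3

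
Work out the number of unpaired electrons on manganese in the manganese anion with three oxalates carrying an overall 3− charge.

Ligand charges: each oxalate is −2. With an overall charge of −3 the manganese centre must be in the +3 oxidation state.
Mn sits in group 7, so the d-electron count is 7 − 3 = 4.
Counting donor atoms: 3×oxalate (bidentate) → 6 donors. Coordination number = 6.
The spin state decides the count: Oxalate is a weak-field ligand for a first-row metal, so the complex is high-spin.
An octahedral high-spin d⁴ ion is t₂g³e_g¹, giving 4 unpaired electrons.

4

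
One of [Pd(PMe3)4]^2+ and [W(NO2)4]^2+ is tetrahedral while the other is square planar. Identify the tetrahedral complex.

[W(NO2)4]^2+

For [Pd(PMe3)4]^2+: Summing ligand charges against the +2 overall charge gives an oxidation state of +2 for palladium. Pd sits in group 10, so the d-electron count is 10 − 2 = 8. A 4d d⁸ ion has a large crystal-field splitting; square planar leaves the high-energy d_{x²−y²} orbital empty and maximises CFSE. → square planar.
For [W(NO2)4]^2+: Each nitro (N-bound nitrite) is −1; balancing the +2 overall charge requires W(VI). Tungsten is a group-6 element; W(VI) is therefore d⁰. A d⁰ ion has no crystal-field stabilisation preference between square planar and tetrahedral, so four ligands adopt the sterically favoured tetrahedral geometry. → tetrahedral.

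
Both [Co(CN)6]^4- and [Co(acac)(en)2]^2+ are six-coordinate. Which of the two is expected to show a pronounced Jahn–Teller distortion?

[Co(CN)6]^4-

[Co(CN)6]^4-: Each cyanide is −1; balancing the −4 overall charge requires Co(II). Cobalt is a group-9 element; Co(II) is therefore d⁷. Cyanide is a strong-field ligand (high in the spectrochemical series) for a first-row metal, so the complex is low-spin. The t₂g⁶e_g¹ (low-spin) configuration has an unevenly filled e_g set; the Jahn–Teller theorem predicts a tetragonal distortion (typically axial elongation) to lift the degeneracy.
[Co(acac)(en)2]^2+: Summing ligand charges against the +2 overall charge gives an oxidation state of +3 for cobalt. Cobalt is a group-9 element; Co(III) is therefore d⁶. Co(III) has an exceptionally large octahedral splitting and is low-spin with essentially every ligand except fluoride. The d⁶ configuration leaves the e_g set evenly filled (or empty) — no strong Jahn–Teller driving force.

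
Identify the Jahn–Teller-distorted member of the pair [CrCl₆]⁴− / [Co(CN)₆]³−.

[CrCl₆]⁴−

[CrCl₆]⁴−: Ligand charges: each chloride is −1. With an overall charge of −4 the chromium centre must be in the +2 oxidation state. Group 6 minus oxidation state 2 gives a d⁴ configuration. Chloride is a weak-field ligand for a first-row metal, so the complex is high-spin. The t₂g³e_g¹ (high-spin) configuration has an unevenly filled e_g set; the Jahn–Teller theorem predicts a tetragonal distortion (typically axial elongation) to lift the degeneracy.
[Co(CN)₆]³−: Summing ligand charges against the −3 overall charge gives an oxidation state of +3 for cobalt. Cobalt is a group-9 element; Co(III) is therefore d⁶. Co(III) has an exceptionally large octahedral splitting and is low-spin with essentially every ligand except fluoride. The d⁶ configuration leaves the e_g set evenly filled (or empty) — no strong Jahn–Teller driving force.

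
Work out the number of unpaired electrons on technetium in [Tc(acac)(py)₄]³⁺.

3 unpaired electrons

Ligand charges: each acetylacetonate is −1; pyridine is neutral. With an overall charge of +3 the technetium centre must be in the +4 oxidation state.
Technetium is a group-7 element; Tc(IV) is therefore d³.
Counting donor atoms: 1×acetylacetonate (bidentate) → 2 donors; 4×pyridine (monodentate) → 4 donors. Coordination number = 6.
In an octahedral field the d³ configuration is t₂g³e_g⁰ (only one arrangement possible), giving 3 unpaired electrons.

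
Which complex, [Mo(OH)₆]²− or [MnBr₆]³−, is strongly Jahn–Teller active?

[Mo(OH)₆]²−: Each hydroxide is −1; balancing the −2 overall charge requires Mo(IV). Group 6 minus oxidation state 4 gives a d² configuration. The d² configuration leaves the e_g set evenly filled (or empty) — no strong Jahn–Teller driving force.
[MnBr₆]³−: Each bromide is −1; balancing the −3 overall charge requires Mn(III). Mn sits in group 7, so the d-electron count is 7 − 3 = 4. Bromide is a weak-field ligand for a first-row metal, so the complex is high-spin. The t₂g³e_g¹ (high-spin) configuration has an unevenly filled e_g set; the Jahn–Teller theorem predicts a tetragonal distortion (typically axial elongation) to lift the degeneracy.

[MnBr₆]³−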